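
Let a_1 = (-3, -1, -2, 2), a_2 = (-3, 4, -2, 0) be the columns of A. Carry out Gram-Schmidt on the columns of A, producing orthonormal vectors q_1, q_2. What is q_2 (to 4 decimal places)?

a_1 = (-3, -1, -2, 2); ‖a_1‖ = 4.2426, so q_1 = (-0.7071, -0.2357, -0.4714, 0.4714).
q_1·a_2 = (-0.7071)·(-3) + (-0.2357)·4 + (-0.4714)·(-2) + 0.4714·0 = 2.1213.
u_2 = a_2 − 2.1213·q_1 = (-1.5000, 4.5000, -1.0000, -1.0000).
‖u_2‖ = 4.9497, so q_2 = (-0.3030, 0.9091, -0.2020, -0.2020).

q_2 = (-0.3030, 0.9091, -0.2020, -0.2020)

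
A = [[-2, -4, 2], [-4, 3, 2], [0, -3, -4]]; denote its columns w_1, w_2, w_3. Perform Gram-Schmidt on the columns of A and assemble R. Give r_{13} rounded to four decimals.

w_1 = (-2, -4, 0); ‖w_1‖ = 4.4721, so e_1 = (-0.4472, -0.8944, 0.0000).
r_{13} = e_1·w_3 = -2.6833.

r_{13} = -2.6833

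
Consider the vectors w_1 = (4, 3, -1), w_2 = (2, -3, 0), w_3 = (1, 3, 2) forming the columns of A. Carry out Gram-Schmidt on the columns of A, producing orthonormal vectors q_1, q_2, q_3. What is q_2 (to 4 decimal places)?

w_1 = (4, 3, -1); ‖w_1‖ = 5.0990, so q_1 = (0.7845, 0.5883, -0.1961).
q_1·w_2 = 0.7845·2 + 0.5883·(-3) + (-0.1961)·0 = -0.1961.
u_2 = w_2 + 0.1961·q_1 = (2.1538, -2.8846, -0.0385).
‖u_2‖ = 3.6002, so q_2 = (0.5983, -0.8012, -0.0107).

q_2 = (0.5983, -0.8012, -0.0107)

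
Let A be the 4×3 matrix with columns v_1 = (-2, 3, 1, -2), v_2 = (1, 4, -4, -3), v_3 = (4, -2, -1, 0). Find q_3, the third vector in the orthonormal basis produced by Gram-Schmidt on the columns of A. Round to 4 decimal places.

v_1 = (-2, 3, 1, -2); ‖v_1‖ = 4.2426, so q_1 = (-0.4714, 0.7071, 0.2357, -0.4714).
q_1·v_2 = (-0.4714)·1 + 0.7071·4 + 0.2357·(-4) + (-0.4714)·(-3) = 2.8284.
u_2 = v_2 − 2.8284·q_1 = (2.3333, 2.0000, -4.6667, -1.6667).
‖u_2‖ = 5.8310, so q_2 = (0.4002, 0.3430, -0.8003, -0.2858).
q_1·v_3 = (-0.4714)·4 + 0.7071·(-2) + 0.2357·(-1) + (-0.4714)·0 = -3.5355; q_2·v_3 = 0.4002·4 + 0.3430·(-2) + (-0.8003)·(-1) + (-0.2858)·0 = 1.7150.
u_3 = v_3 + 3.5355·q_1 − 1.7150·q_2 = (1.6471, -0.0882, 1.2059, -1.1765).
‖u_3‖ = 2.3577, so q_3 = (0.6986, -0.0374, 0.5115, -0.4990).

q_3 = (0.6986, -0.0374, 0.5115, -0.4990)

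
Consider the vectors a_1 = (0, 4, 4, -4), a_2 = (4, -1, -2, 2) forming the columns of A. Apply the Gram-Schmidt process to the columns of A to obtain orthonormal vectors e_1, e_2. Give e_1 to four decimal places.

a_1 = (0, 4, 4, -4); ‖a_1‖ = 6.9282, so e_1 = (0.0000, 0.5774, 0.5774, -0.5774).

e_1 = (0.0000, 0.5774, 0.5774, -0.5774)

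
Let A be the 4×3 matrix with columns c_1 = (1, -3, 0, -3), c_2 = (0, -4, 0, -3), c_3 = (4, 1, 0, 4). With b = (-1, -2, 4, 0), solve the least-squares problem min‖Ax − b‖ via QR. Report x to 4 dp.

x = (-1.4800, 1.6400, 0.1200)

c_1 = (1, -3, 0, -3); ‖c_1‖ = 4.3589, so q_1 = (0.2294, -0.6882, 0.0000, -0.6882).
q_1·c_2 = 0.2294·0 + (-0.6882)·(-4) + 0.0000·0 + (-0.6882)·(-3) = 4.8177.
u_2 = c_2 − 4.8177·q_1 = (-1.1053, -0.6842, 0.0000, 0.3158).
‖u_2‖ = 1.3377, so q_2 = (-0.8262, -0.5115, 0.0000, 0.2361).
q_1·c_3 = 0.2294·4 + (-0.6882)·1 + 0.0000·0 + (-0.6882)·4 = -2.5236; q_2·c_3 = (-0.8262)·4 + (-0.5115)·1 + 0.0000·0 + 0.2361·4 = -2.8721.
u_3 = c_3 + 2.5236·q_1 + 2.8721·q_2 = (2.2059, -2.2059, 0.0000, 2.9412).
‖u_3‖ = 4.2875, so q_3 = (0.5145, -0.5145, 0.0000, 0.6860).
Qᵀb = (1.1471, 1.8492, 0.5145).
Back-substitute: x_3 = 0.5145/4.2875 = 0.1200.
x_2 = (1.8492 + 2.8721·0.1200)/1.3377 = 1.6400.
x_1 = (1.1471 − 4.8177·1.6400 + 2.5236·0.1200)/4.3589 = -1.4800.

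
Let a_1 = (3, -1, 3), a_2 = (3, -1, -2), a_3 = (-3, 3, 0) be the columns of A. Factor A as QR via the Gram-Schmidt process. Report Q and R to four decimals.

Q = [[0.6882, 0.6529, 0.3162], [-0.2294, -0.2176, 0.9487], [0.6882, -0.7255, 0.0000]], R = [[4.3589, 0.9177, -2.7530], [0.0000, 3.6274, -2.6117], [0.0000, 0.0000, 1.8974]]

q_1 = a_1/‖a_1‖ = (3, -1, 3)/4.3589 = (0.6882, -0.2294, 0.6882).
r_{12} = q_1·a_2 = 0.9177.
u_2 = a_2 − 0.9177·q_1 = (2.3684, -0.7895, -2.6316).
‖u_2‖ = 3.6274, so q_2 = (0.6529, -0.2176, -0.7255).
r_{13} = q_1·a_3 = -2.7530; r_{23} = q_2·a_3 = -2.6117.
u_3 = a_3 + 2.7530·q_1 + 2.6117·q_2 = (0.6000, 1.8000, 0.0000).
‖u_3‖ = 1.8974, so q_3 = (0.3162, 0.9487, 0.0000).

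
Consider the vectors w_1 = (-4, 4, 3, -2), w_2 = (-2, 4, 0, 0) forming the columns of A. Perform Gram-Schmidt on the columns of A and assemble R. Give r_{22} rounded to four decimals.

w_1 = (-4, 4, 3, -2); ‖w_1‖ = 6.7082, so q_1 = (-0.5963, 0.5963, 0.4472, -0.2981).
q_1·w_2 = (-0.5963)·(-2) + 0.5963·4 + 0.4472·0 + (-0.2981)·0 = 3.5777.
u_2 = w_2 − 3.5777·q_1 = (0.1333, 1.8667, -1.6000, 1.0667).
r_{22} = ‖u_2‖ = 2.6833.

r_{22} = 2.6833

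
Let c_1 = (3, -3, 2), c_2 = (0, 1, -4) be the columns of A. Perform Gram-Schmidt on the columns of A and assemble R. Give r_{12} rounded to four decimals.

c_1 = (3, -3, 2); ‖c_1‖ = 4.6904, so q_1 = (0.6396, -0.6396, 0.4264).
r_{12} = q_1·c_2 = -2.3452.

r_{12} = -2.3452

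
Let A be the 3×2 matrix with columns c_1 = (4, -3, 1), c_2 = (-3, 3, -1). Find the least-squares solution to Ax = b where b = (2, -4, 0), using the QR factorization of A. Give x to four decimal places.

c_1 = (4, -3, 1); ‖c_1‖ = 5.0990, so q_1 = (0.7845, -0.5883, 0.1961).
q_1·c_2 = 0.7845·(-3) + (-0.5883)·3 + 0.1961·(-1) = -4.3146.
u_2 = c_2 + 4.3146·q_1 = (0.3846, 0.4615, -0.1538).
‖u_2‖ = 0.6202, so q_2 = (0.6202, 0.7442, -0.2481).
Qᵀb = (3.9223, -1.7365).
Back-substitute: x_2 = -1.7365/0.6202 = -2.8000.
x_1 = (3.9223 + 4.3146·(-2.8000))/5.0990 = -1.6000.

x = (-1.6000, -2.8000)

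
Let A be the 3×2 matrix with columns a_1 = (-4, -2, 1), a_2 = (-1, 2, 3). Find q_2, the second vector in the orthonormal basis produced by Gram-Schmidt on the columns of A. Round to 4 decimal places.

q_2 = (-0.1163, 0.6205, 0.7756)

q_1 = a_1/‖a_1‖ = (-4, -2, 1)/4.5826 = (-0.8729, -0.4364, 0.2182).
r_{12} = q_1·a_2 = 0.6547.
u_2 = a_2 − 0.6547·q_1 = (-0.4286, 2.2857, 2.8571).
‖u_2‖ = 3.6839, so q_2 = (-0.1163, 0.6205, 0.7756).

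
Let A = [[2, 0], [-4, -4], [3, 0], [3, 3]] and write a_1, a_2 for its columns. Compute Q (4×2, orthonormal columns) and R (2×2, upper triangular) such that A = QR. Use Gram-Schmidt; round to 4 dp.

Q = [[0.3244, -0.4499], [-0.6489, -0.4679], [0.4867, -0.6749], [0.4867, 0.3509]], R = [[6.1644, 4.0555], [0.0000, 2.9245]]

a_1 = (2, -4, 3, 3); ‖a_1‖ = 6.1644, so q_1 = (0.3244, -0.6489, 0.4867, 0.4867).
q_1·a_2 = 0.3244·0 + (-0.6489)·(-4) + 0.4867·0 + 0.4867·3 = 4.0555.
u_2 = a_2 − 4.0555·q_1 = (-1.3158, -1.3684, -1.9737, 1.0263).
‖u_2‖ = 2.9245, so q_2 = (-0.4499, -0.4679, -0.6749, 0.3509).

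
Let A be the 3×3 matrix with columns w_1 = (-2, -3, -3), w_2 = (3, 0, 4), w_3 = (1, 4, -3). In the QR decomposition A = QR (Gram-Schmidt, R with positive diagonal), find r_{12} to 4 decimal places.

w_1 = (-2, -3, -3); ‖w_1‖ = 4.6904, so q_1 = (-0.4264, -0.6396, -0.6396).
r_{12} = q_1·w_2 = -3.8376.

r_{12} = -3.8376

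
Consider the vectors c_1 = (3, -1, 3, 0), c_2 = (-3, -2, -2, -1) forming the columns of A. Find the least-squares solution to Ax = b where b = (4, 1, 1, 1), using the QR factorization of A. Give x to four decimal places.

c_1 = (3, -1, 3, 0); ‖c_1‖ = 4.3589, so e_1 = (0.6882, -0.2294, 0.6882, 0.0000).
e_1·c_2 = 0.6882·(-3) + (-0.2294)·(-2) + 0.6882·(-2) + 0.0000·(-1) = -2.9824.
u_2 = c_2 + 2.9824·e_1 = (-0.9474, -2.6842, 0.0526, -1.0000).
‖u_2‖ = 3.0175, so e_2 = (-0.3140, -0.8895, 0.0174, -0.3314).
Qᵀb = (3.2118, -2.4593).
Back-substitute: x_2 = -2.4593/3.0175 = -0.8150.
x_1 = (3.2118 + 2.9824·(-0.8150))/4.3589 = 0.1792.

x = (0.1792, -0.8150)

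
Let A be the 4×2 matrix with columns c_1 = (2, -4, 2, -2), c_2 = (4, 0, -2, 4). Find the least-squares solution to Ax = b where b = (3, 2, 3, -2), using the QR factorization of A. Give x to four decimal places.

x = (0.2823, -0.0242)

c_1 = (2, -4, 2, -2); ‖c_1‖ = 5.2915, so q_1 = (0.3780, -0.7559, 0.3780, -0.3780).
q_1·c_2 = 0.3780·4 + (-0.7559)·0 + 0.3780·(-2) + (-0.3780)·4 = -0.7559.
u_2 = c_2 + 0.7559·q_1 = (4.2857, -0.5714, -1.7143, 3.7143).
‖u_2‖ = 5.9522, so q_2 = (0.7200, -0.0960, -0.2880, 0.6240).
Qᵀb = (1.5119, -0.1440).
Back-substitute: x_2 = -0.1440/5.9522 = -0.0242.
x_1 = (1.5119 + 0.7559·(-0.0242))/5.2915 = 0.2823.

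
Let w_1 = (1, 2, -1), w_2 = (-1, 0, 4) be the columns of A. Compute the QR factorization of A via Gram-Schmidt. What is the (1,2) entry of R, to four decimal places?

r_{12} = -2.0412

e_1 = w_1/‖w_1‖ = (1, 2, -1)/2.4495 = (0.4082, 0.8165, -0.4082).
r_{12} = e_1·w_2 = -2.0412.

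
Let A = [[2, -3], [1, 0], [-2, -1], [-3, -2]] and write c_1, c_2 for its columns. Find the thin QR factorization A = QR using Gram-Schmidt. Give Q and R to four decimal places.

e_1 = c_1/‖c_1‖ = (2, 1, -2, -3)/4.2426 = (0.4714, 0.2357, -0.4714, -0.7071).
r_{12} = e_1·c_2 = 0.4714.
u_2 = c_2 − 0.4714·e_1 = (-3.2222, -0.1111, -0.7778, -1.6667).
‖u_2‖ = 3.7118, so e_2 = (-0.8681, -0.0299, -0.2095, -0.4490).

Q = [[0.4714, -0.8681], [0.2357, -0.0299], [-0.4714, -0.2095], [-0.7071, -0.4490]], R = [[4.2426, 0.4714], [0.0000, 3.7118]]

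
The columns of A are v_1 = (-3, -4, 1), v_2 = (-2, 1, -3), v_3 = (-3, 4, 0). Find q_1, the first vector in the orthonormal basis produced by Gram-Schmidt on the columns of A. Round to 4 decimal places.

v_1 = (-3, -4, 1); ‖v_1‖ = 5.0990, so q_1 = (-0.5883, -0.7845, 0.1961).

q_1 = (-0.5883, -0.7845, 0.1961)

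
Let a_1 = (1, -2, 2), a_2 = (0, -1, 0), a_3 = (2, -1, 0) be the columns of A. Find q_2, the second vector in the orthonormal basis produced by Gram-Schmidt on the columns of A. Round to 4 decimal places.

q_1 = a_1/‖a_1‖ = (1, -2, 2)/3.0000 = (0.3333, -0.6667, 0.6667).
r_{12} = q_1·a_2 = 0.6667.
u_2 = a_2 − 0.6667·q_1 = (-0.2222, -0.5556, -0.4444).
‖u_2‖ = 0.7454, so q_2 = (-0.2981, -0.7454, -0.5963).

q_2 = (-0.2981, -0.7454, -0.5963)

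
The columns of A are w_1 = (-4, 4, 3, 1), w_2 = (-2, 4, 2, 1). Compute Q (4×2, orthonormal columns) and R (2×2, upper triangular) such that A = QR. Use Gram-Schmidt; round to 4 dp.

Q = [[-0.6172, 0.6542], [0.6172, 0.7197], [0.4629, -0.1472], [0.1543, 0.1799]], R = [[6.4807, 4.7834], [0.0000, 1.4557]]

q_1 = w_1/‖w_1‖ = (-4, 4, 3, 1)/6.4807 = (-0.6172, 0.6172, 0.4629, 0.1543).
r_{12} = q_1·w_2 = 4.7834.
u_2 = w_2 − 4.7834·q_1 = (0.9524, 1.0476, -0.2143, 0.2619).
‖u_2‖ = 1.4557, so q_2 = (0.6542, 0.7197, -0.1472, 0.1799).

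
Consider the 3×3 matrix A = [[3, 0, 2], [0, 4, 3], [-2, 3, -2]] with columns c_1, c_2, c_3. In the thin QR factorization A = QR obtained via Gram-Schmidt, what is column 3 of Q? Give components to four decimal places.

e_3 = (-0.4706, 0.5294, -0.7059)

e_1 = c_1/‖c_1‖ = (3, 0, -2)/3.6056 = (0.8321, 0.0000, -0.5547).
r_{12} = e_1·c_2 = -1.6641.
u_2 = c_2 + 1.6641·e_1 = (1.3846, 4.0000, 2.0769).
‖u_2‖ = 4.7150, so e_2 = (0.2937, 0.8484, 0.4405).
r_{13} = e_1·c_3 = 2.7735; r_{23} = e_2·c_3 = 2.2514.
u_3 = c_3 − 2.7735·e_1 − 2.2514·e_2 = (-0.9689, 1.0900, -1.4533).
‖u_3‖ = 2.0588, so e_3 = (-0.4706, 0.5294, -0.7059).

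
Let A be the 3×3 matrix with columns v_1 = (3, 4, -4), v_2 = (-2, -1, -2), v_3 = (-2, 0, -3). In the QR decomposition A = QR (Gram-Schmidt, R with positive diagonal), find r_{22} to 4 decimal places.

r_{22} = 2.9837

v_1 = (3, 4, -4); ‖v_1‖ = 6.4031, so q_1 = (0.4685, 0.6247, -0.6247).
q_1·v_2 = 0.4685·(-2) + 0.6247·(-1) + (-0.6247)·(-2) = -0.3123.
u_2 = v_2 + 0.3123·q_1 = (-1.8537, -0.8049, -2.1951).
r_{22} = ‖u_2‖ = 2.9837.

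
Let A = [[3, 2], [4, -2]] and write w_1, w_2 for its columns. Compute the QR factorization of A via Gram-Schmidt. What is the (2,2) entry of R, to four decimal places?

w_1 = (3, 4); ‖w_1‖ = 5.0000, so e_1 = (0.6000, 0.8000).
e_1·w_2 = 0.6000·2 + 0.8000·(-2) = -0.4000.
u_2 = w_2 + 0.4000·e_1 = (2.2400, -1.6800).
r_{22} = ‖u_2‖ = 2.8000.

r_{22} = 2.8000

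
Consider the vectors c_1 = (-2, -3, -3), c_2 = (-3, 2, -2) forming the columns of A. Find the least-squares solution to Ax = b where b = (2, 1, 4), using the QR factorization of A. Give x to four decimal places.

c_1 = (-2, -3, -3); ‖c_1‖ = 4.6904, so q_1 = (-0.4264, -0.6396, -0.6396).
q_1·c_2 = (-0.4264)·(-3) + (-0.6396)·2 + (-0.6396)·(-2) = 1.2792.
u_2 = c_2 − 1.2792·q_1 = (-2.4545, 2.8182, -1.1818).
‖u_2‖ = 3.9196, so q_2 = (-0.6262, 0.7190, -0.3015).
Qᵀb = (-4.0508, -1.7395).
Back-substitute: x_2 = -1.7395/3.9196 = -0.4438.
x_1 = (-4.0508 − 1.2792·(-0.4438))/4.6904 = -0.7426.

x = (-0.7426, -0.4438)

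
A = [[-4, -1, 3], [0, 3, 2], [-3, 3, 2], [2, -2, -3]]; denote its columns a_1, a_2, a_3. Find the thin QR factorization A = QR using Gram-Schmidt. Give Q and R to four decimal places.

Q = [[-0.7428, -0.4986, 0.2896], [0.0000, 0.6674, 0.4826], [-0.5571, 0.4603, -0.6898], [0.3714, -0.3068, -0.4555]], R = [[5.3852, -1.6713, -4.4567], [0.0000, 4.4952, 1.6799], [0.0000, 0.0000, 1.8209]]

a_1 = (-4, 0, -3, 2); ‖a_1‖ = 5.3852, so q_1 = (-0.7428, 0.0000, -0.5571, 0.3714).
q_1·a_2 = (-0.7428)·(-1) + 0.0000·3 + (-0.5571)·3 + 0.3714·(-2) = -1.6713.
u_2 = a_2 + 1.6713·q_1 = (-2.2414, 3.0000, 2.0690, -1.3793).
‖u_2‖ = 4.4952, so q_2 = (-0.4986, 0.6674, 0.4603, -0.3068).
q_1·a_3 = (-0.7428)·3 + 0.0000·2 + (-0.5571)·2 + 0.3714·(-3) = -4.4567; q_2·a_3 = (-0.4986)·3 + 0.6674·2 + 0.4603·2 + (-0.3068)·(-3) = 1.6799.
u_3 = a_3 + 4.4567·q_1 − 1.6799·q_2 = (0.5273, 0.8788, -1.2560, -0.8294).
‖u_3‖ = 1.8209, so q_3 = (0.2896, 0.4826, -0.6898, -0.4555).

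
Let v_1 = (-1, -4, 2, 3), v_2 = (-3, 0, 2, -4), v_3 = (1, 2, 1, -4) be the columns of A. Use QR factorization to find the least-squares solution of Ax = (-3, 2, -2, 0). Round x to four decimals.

v_1 = (-1, -4, 2, 3); ‖v_1‖ = 5.4772, so q_1 = (-0.1826, -0.7303, 0.3651, 0.5477).
q_1·v_2 = (-0.1826)·(-3) + (-0.7303)·0 + 0.3651·2 + 0.5477·(-4) = -0.9129.
u_2 = v_2 + 0.9129·q_1 = (-3.1667, -0.6667, 2.3333, -3.5000).
‖u_2‖ = 5.3072, so q_2 = (-0.5967, -0.1256, 0.4397, -0.6595).
q_1·v_3 = (-0.1826)·1 + (-0.7303)·2 + 0.3651·1 + 0.5477·(-4) = -3.4689; q_2·v_3 = (-0.5967)·1 + (-0.1256)·2 + 0.4397·1 + (-0.6595)·(-4) = 2.2297.
u_3 = v_3 + 3.4689·q_1 − 2.2297·q_2 = (1.6970, -0.2533, 1.2864, -0.6296).
‖u_3‖ = 2.2350, so q_3 = (0.7593, -0.1133, 0.5756, -0.2817).
Qᵀb = (-1.6432, 0.6595, -3.6557).
Back-substitute: x_3 = -3.6557/2.2350 = -1.6356.
x_2 = (0.6595 − 2.2297·(-1.6356))/5.3072 = 0.8114.
x_1 = (-1.6432 + 0.9129·0.8114 + 3.4689·(-1.6356))/5.4772 = -1.2007.

x = (-1.2007, 0.8114, -1.6356)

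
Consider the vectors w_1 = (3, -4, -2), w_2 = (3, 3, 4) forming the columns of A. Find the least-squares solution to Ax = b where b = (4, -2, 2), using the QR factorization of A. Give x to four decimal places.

q_1 = w_1/‖w_1‖ = (3, -4, -2)/5.3852 = (0.5571, -0.7428, -0.3714).
r_{12} = q_1·w_2 = -2.0426.
u_2 = w_2 + 2.0426·q_1 = (4.1379, 1.4828, 3.2414).
‖u_2‖ = 5.4615, so q_2 = (0.7577, 0.2715, 0.5935).
Qᵀb = (2.9711, 3.6746).
Back-substitute: x_2 = 3.6746/5.4615 = 0.6728.
x_1 = (2.9711 + 2.0426·0.6728)/5.3852 = 0.8069.

x = (0.8069, 0.6728)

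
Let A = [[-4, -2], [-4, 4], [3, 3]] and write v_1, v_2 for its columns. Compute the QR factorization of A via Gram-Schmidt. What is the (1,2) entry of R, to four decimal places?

r_{12} = 0.1562

v_1 = (-4, -4, 3); ‖v_1‖ = 6.4031, so q_1 = (-0.6247, -0.6247, 0.4685).
r_{12} = q_1·v_2 = 0.1562.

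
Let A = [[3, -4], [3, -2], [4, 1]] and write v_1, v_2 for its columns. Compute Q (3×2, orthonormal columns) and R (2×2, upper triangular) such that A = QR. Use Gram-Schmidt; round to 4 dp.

Q = [[0.5145, -0.7083], [0.5145, -0.1959], [0.6860, 0.6782]], R = [[5.8310, -2.4010], [0.0000, 3.9032]]

e_1 = v_1/‖v_1‖ = (3, 3, 4)/5.8310 = (0.5145, 0.5145, 0.6860).
r_{12} = e_1·v_2 = -2.4010.
u_2 = v_2 + 2.4010·e_1 = (-2.7647, -0.7647, 2.6471).
‖u_2‖ = 3.9032, so e_2 = (-0.7083, -0.1959, 0.6782).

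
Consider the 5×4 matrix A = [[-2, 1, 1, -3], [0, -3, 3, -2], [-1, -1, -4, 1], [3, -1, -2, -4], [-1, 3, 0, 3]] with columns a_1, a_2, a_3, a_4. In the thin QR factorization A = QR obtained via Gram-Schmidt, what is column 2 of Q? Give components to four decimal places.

q_2 = (0.0158, -0.7124, -0.3483, 0.0950, 0.6016)

a_1 = (-2, 0, -1, 3, -1); ‖a_1‖ = 3.8730, so q_1 = (-0.5164, 0.0000, -0.2582, 0.7746, -0.2582).
q_1·a_2 = (-0.5164)·1 + 0.0000·(-3) + (-0.2582)·(-1) + 0.7746·(-1) + (-0.2582)·3 = -1.8074.
u_2 = a_2 + 1.8074·q_1 = (0.0667, -3.0000, -1.4667, 0.4000, 2.5333).
‖u_2‖ = 4.2111, so q_2 = (0.0158, -0.7124, -0.3483, 0.0950, 0.6016).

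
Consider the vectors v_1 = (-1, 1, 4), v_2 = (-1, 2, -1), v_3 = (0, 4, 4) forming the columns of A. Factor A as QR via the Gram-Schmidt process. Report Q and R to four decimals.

v_1 = (-1, 1, 4); ‖v_1‖ = 4.2426, so e_1 = (-0.2357, 0.2357, 0.9428).
e_1·v_2 = (-0.2357)·(-1) + 0.2357·2 + 0.9428·(-1) = -0.2357.
u_2 = v_2 + 0.2357·e_1 = (-1.0556, 2.0556, -0.7778).
‖u_2‖ = 2.4381, so e_2 = (-0.4329, 0.8431, -0.3190).
e_1·v_3 = (-0.2357)·0 + 0.2357·4 + 0.9428·4 = 4.7140; e_2·v_3 = (-0.4329)·0 + 0.8431·4 + (-0.3190)·4 = 2.0963.
u_3 = v_3 − 4.7140·e_1 − 2.0963·e_2 = (2.0187, 1.1215, 0.2243).
‖u_3‖ = 2.3202, so e_3 = (0.8701, 0.4834, 0.0967).

Q = [[-0.2357, -0.4329, 0.8701], [0.2357, 0.8431, 0.4834], [0.9428, -0.3190, 0.0967]], R = [[4.2426, -0.2357, 4.7140], [0.0000, 2.4381, 2.0963], [0.0000, 0.0000, 2.3202]]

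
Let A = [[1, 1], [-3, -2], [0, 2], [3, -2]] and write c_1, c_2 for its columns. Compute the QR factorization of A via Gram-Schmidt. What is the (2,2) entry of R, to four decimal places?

q_1 = c_1/‖c_1‖ = (1, -3, 0, 3)/4.3589 = (0.2294, -0.6882, 0.0000, 0.6882).
r_{12} = q_1·c_2 = 0.2294.
u_2 = c_2 − 0.2294·q_1 = (0.9474, -1.8421, 2.0000, -2.1579).
r_{22} = ‖u_2‖ = 3.5982.

r_{22} = 3.5982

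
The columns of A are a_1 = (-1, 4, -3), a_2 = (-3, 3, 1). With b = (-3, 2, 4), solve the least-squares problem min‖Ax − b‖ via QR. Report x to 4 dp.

x = (-0.7057, 1.4457)

e_1 = a_1/‖a_1‖ = (-1, 4, -3)/5.0990 = (-0.1961, 0.7845, -0.5883).
r_{12} = e_1·a_2 = 2.3534.
u_2 = a_2 − 2.3534·e_1 = (-2.5385, 1.1538, 2.3846).
‖u_2‖ = 3.6690, so e_2 = (-0.6919, 0.3145, 0.6499).
Qᵀb = (-0.1961, 5.3043).
Back-substitute: x_2 = 5.3043/3.6690 = 1.4457.
x_1 = (-0.1961 − 2.3534·1.4457)/5.0990 = -0.7057.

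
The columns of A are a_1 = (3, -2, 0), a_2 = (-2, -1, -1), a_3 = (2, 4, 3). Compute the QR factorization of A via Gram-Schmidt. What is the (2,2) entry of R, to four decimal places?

a_1 = (3, -2, 0); ‖a_1‖ = 3.6056, so e_1 = (0.8321, -0.5547, 0.0000).
e_1·a_2 = 0.8321·(-2) + (-0.5547)·(-1) + 0.0000·(-1) = -1.1094.
u_2 = a_2 + 1.1094·e_1 = (-1.0769, -1.6154, -1.0000).
r_{22} = ‖u_2‖ = 2.1839.

r_{22} = 2.1839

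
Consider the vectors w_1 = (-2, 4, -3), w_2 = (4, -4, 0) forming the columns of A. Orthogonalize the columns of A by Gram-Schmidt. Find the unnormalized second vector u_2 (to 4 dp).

w_1 = (-2, 4, -3); ‖w_1‖ = 5.3852, so e_1 = (-0.3714, 0.7428, -0.5571).
e_1·w_2 = (-0.3714)·4 + 0.7428·(-4) + (-0.5571)·0 = -4.4567.
u_2 = w_2 + 4.4567·e_1 = (2.3448, -0.6897, -2.4828).

u_2 = (2.3448, -0.6897, -2.4828)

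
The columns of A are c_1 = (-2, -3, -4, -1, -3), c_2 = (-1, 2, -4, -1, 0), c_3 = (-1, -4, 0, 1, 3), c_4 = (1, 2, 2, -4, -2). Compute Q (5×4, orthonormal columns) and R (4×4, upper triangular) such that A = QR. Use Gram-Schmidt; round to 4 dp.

Q = [[-0.3203, -0.0793, -0.2086, -0.0245], [-0.4804, 0.7137, -0.4528, -0.1011], [-0.6405, -0.6344, -0.2146, 0.1953], [-0.1601, -0.1586, 0.1612, -0.9591], [-0.4804, 0.2379, 0.8243, 0.1767]], R = [[6.2450, 2.0817, 0.6405, -0.9608], [0.0000, 4.2032, -2.2205, 0.2379], [0.0000, 0.0000, 4.6539, -3.8368], [0.0000, 0.0000, 0.0000, 3.6468]]

q_1 = c_1/‖c_1‖ = (-2, -3, -4, -1, -3)/6.2450 = (-0.3203, -0.4804, -0.6405, -0.1601, -0.4804).
r_{12} = q_1·c_2 = 2.0817.
u_2 = c_2 − 2.0817·q_1 = (-0.3333, 3.0000, -2.6667, -0.6667, 1.0000).
‖u_2‖ = 4.2032, so q_2 = (-0.0793, 0.7137, -0.6344, -0.1586, 0.2379).
r_{13} = q_1·c_3 = 0.6405; r_{23} = q_2·c_3 = -2.2205.
u_3 = c_3 − 0.6405·q_1 + 2.2205·q_2 = (-0.9710, -2.1074, -0.9985, 0.7504, 3.8360).
‖u_3‖ = 4.6539, so q_3 = (-0.2086, -0.4528, -0.2146, 0.1612, 0.8243).
r_{14} = q_1·c_4 = -0.9608; r_{24} = q_2·c_4 = 0.2379; r_{34} = q_3·c_4 = -3.8368.
u_4 = c_4 + 0.9608·q_1 − 0.2379·q_2 + 3.8368·q_3 = (-0.0893, -0.3688, 0.7123, -3.4975, 0.6444).
‖u_4‖ = 3.6468, so q_4 = (-0.0245, -0.1011, 0.1953, -0.9591, 0.1767).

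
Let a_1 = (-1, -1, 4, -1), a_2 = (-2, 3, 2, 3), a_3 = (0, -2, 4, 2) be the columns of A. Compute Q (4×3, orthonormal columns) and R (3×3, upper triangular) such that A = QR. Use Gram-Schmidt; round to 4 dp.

Q = [[-0.2294, -0.3568, 0.3767], [-0.2294, 0.6401, -0.5623], [0.9177, 0.2309, 0.1345], [-0.2294, 0.6401, 0.7238]], R = [[4.3589, 0.9177, 3.6707], [0.0000, 5.0158, 0.9234], [0.0000, 0.0000, 3.1102]]

q_1 = a_1/‖a_1‖ = (-1, -1, 4, -1)/4.3589 = (-0.2294, -0.2294, 0.9177, -0.2294).
r_{12} = q_1·a_2 = 0.9177.
u_2 = a_2 − 0.9177·q_1 = (-1.7895, 3.2105, 1.1579, 3.2105).
‖u_2‖ = 5.0158, so q_2 = (-0.3568, 0.6401, 0.2309, 0.6401).
r_{13} = q_1·a_3 = 3.6707; r_{23} = q_2·a_3 = 0.9234.
u_3 = a_3 − 3.6707·q_1 − 0.9234·q_2 = (1.1715, -1.7490, 0.4184, 2.2510).
‖u_3‖ = 3.1102, so q_3 = (0.3767, -0.5623, 0.1345, 0.7238).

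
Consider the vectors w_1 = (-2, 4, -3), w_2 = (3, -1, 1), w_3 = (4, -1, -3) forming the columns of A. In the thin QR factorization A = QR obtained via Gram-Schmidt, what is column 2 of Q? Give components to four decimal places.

q_1 = w_1/‖w_1‖ = (-2, 4, -3)/5.3852 = (-0.3714, 0.7428, -0.5571).
r_{12} = q_1·w_2 = -2.4140.
u_2 = w_2 + 2.4140·q_1 = (2.1034, 0.7931, -0.3448).
‖u_2‖ = 2.2743, so q_2 = (0.9249, 0.3487, -0.1516).

q_2 = (0.9249, 0.3487, -0.1516)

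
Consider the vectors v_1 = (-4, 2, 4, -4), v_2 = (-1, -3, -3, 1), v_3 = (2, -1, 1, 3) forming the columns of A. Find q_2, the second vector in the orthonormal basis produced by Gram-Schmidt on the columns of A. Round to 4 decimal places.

q_2 = (-0.6426, -0.6219, -0.4353, -0.1037)

v_1 = (-4, 2, 4, -4); ‖v_1‖ = 7.2111, so q_1 = (-0.5547, 0.2774, 0.5547, -0.5547).
q_1·v_2 = (-0.5547)·(-1) + 0.2774·(-3) + 0.5547·(-3) + (-0.5547)·1 = -2.4962.
u_2 = v_2 + 2.4962·q_1 = (-2.3846, -2.3077, -1.6154, -0.3846).
‖u_2‖ = 3.7107, so q_2 = (-0.6426, -0.6219, -0.4353, -0.1037).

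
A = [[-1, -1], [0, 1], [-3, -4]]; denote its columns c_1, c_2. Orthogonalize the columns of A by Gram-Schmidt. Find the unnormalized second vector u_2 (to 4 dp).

u_2 = (0.3000, 1.0000, -0.1000)

c_1 = (-1, 0, -3); ‖c_1‖ = 3.1623, so q_1 = (-0.3162, 0.0000, -0.9487).
q_1·c_2 = (-0.3162)·(-1) + 0.0000·1 + (-0.9487)·(-4) = 4.1110.
u_2 = c_2 − 4.1110·q_1 = (0.3000, 1.0000, -0.1000).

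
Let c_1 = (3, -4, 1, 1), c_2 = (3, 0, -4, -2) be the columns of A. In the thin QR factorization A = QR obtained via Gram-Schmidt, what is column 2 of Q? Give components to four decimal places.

e_2 = (0.4981, 0.0830, -0.7678, -0.3943)

e_1 = c_1/‖c_1‖ = (3, -4, 1, 1)/5.1962 = (0.5774, -0.7698, 0.1925, 0.1925).
r_{12} = e_1·c_2 = 0.5774.
u_2 = c_2 − 0.5774·e_1 = (2.6667, 0.4444, -4.1111, -2.1111).
‖u_2‖ = 5.3541, so e_2 = (0.4981, 0.0830, -0.7678, -0.3943).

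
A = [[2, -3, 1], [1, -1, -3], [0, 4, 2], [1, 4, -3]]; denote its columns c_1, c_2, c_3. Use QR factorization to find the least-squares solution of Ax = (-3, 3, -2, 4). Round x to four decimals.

c_1 = (2, 1, 0, 1); ‖c_1‖ = 2.4495, so q_1 = (0.8165, 0.4082, 0.0000, 0.4082).
q_1·c_2 = 0.8165·(-3) + 0.4082·(-1) + 0.0000·4 + 0.4082·4 = -1.2247.
u_2 = c_2 + 1.2247·q_1 = (-2.0000, -0.5000, 4.0000, 4.5000).
‖u_2‖ = 6.3640, so q_2 = (-0.3143, -0.0786, 0.6285, 0.7071).
q_1·c_3 = 0.8165·1 + 0.4082·(-3) + 0.0000·2 + 0.4082·(-3) = -1.6330; q_2·c_3 = (-0.3143)·1 + (-0.0786)·(-3) + 0.6285·2 + 0.7071·(-3) = -0.9428.
u_3 = c_3 + 1.6330·q_1 + 0.9428·q_2 = (2.0370, -2.4074, 2.5926, -1.6667).
‖u_3‖ = 4.4096, so q_3 = (0.4620, -0.5459, 0.5879, -0.3780).
Qᵀb = (0.4082, 2.2785, -5.7115).
Back-substitute: x_3 = -5.7115/4.4096 = -1.2952.
x_2 = (2.2785 + 0.9428·(-1.2952))/6.3640 = 0.1661.
x_1 = (0.4082 + 1.2247·0.1661 + 1.6330·(-1.2952))/2.4495 = -0.6138.

x = (-0.6138, 0.1661, -1.2952)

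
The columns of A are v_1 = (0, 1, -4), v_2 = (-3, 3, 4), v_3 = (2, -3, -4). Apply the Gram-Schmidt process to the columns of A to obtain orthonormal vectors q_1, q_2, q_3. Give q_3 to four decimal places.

q_3 = (-0.7911, -0.5934, -0.1483)

v_1 = (0, 1, -4); ‖v_1‖ = 4.1231, so q_1 = (0.0000, 0.2425, -0.9701).
q_1·v_2 = 0.0000·(-3) + 0.2425·3 + (-0.9701)·4 = -3.1530.
u_2 = v_2 + 3.1530·q_1 = (-3.0000, 3.7647, 0.9412).
‖u_2‖ = 4.9050, so q_2 = (-0.6116, 0.7675, 0.1919).
q_1·v_3 = 0.0000·2 + 0.2425·(-3) + (-0.9701)·(-4) = 3.1530; q_2·v_3 = (-0.6116)·2 + 0.7675·(-3) + 0.1919·(-4) = -4.2934.
u_3 = v_3 − 3.1530·q_1 + 4.2934·q_2 = (-0.6259, -0.4694, -0.1174).
‖u_3‖ = 0.7911, so q_3 = (-0.7911, -0.5934, -0.1483).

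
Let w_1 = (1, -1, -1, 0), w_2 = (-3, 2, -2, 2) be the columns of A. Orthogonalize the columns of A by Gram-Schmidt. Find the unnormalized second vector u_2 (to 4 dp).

u_2 = (-2.0000, 1.0000, -3.0000, 2.0000)

w_1 = (1, -1, -1, 0); ‖w_1‖ = 1.7321, so q_1 = (0.5774, -0.5774, -0.5774, 0.0000).
q_1·w_2 = 0.5774·(-3) + (-0.5774)·2 + (-0.5774)·(-2) + 0.0000·2 = -1.7321.
u_2 = w_2 + 1.7321·q_1 = (-2.0000, 1.0000, -3.0000, 2.0000).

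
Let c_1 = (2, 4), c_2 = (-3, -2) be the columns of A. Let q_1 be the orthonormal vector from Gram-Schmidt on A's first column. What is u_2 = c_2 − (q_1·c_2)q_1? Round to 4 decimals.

c_1 = (2, 4); ‖c_1‖ = 4.4721, so q_1 = (0.4472, 0.8944).
q_1·c_2 = 0.4472·(-3) + 0.8944·(-2) = -3.1305.
u_2 = c_2 + 3.1305·q_1 = (-1.6000, 0.8000).

u_2 = (-1.6000, 0.8000)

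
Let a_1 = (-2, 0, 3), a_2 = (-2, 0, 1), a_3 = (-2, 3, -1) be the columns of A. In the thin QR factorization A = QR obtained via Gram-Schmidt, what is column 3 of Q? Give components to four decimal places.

q_1 = a_1/‖a_1‖ = (-2, 0, 3)/3.6056 = (-0.5547, 0.0000, 0.8321).
r_{12} = q_1·a_2 = 1.9415.
u_2 = a_2 − 1.9415·q_1 = (-0.9231, 0.0000, -0.6154).
‖u_2‖ = 1.1094, so q_2 = (-0.8321, 0.0000, -0.5547).
r_{13} = q_1·a_3 = 0.2774; r_{23} = q_2·a_3 = 2.2188.
u_3 = a_3 − 0.2774·q_1 − 2.2188·q_2 = (0.0000, 3.0000, 0.0000).
‖u_3‖ = 3.0000, so q_3 = (0.0000, 1.0000, 0.0000).

q_3 = (0.0000, 1.0000, 0.0000)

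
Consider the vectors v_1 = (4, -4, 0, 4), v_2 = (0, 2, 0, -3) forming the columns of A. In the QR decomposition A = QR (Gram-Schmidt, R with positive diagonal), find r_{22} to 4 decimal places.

r_{22} = 2.1602

v_1 = (4, -4, 0, 4); ‖v_1‖ = 6.9282, so q_1 = (0.5774, -0.5774, 0.0000, 0.5774).
q_1·v_2 = 0.5774·0 + (-0.5774)·2 + 0.0000·0 + 0.5774·(-3) = -2.8868.
u_2 = v_2 + 2.8868·q_1 = (1.6667, 0.3333, 0.0000, -1.3333).
r_{22} = ‖u_2‖ = 2.1602.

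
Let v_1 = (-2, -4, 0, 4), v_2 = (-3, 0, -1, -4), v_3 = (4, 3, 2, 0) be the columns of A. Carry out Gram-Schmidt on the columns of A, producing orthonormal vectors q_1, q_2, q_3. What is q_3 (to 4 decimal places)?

v_1 = (-2, -4, 0, 4); ‖v_1‖ = 6.0000, so q_1 = (-0.3333, -0.6667, 0.0000, 0.6667).
q_1·v_2 = (-0.3333)·(-3) + (-0.6667)·0 + 0.0000·(-1) + 0.6667·(-4) = -1.6667.
u_2 = v_2 + 1.6667·q_1 = (-3.5556, -1.1111, -1.0000, -2.8889).
‖u_2‖ = 4.8189, so q_2 = (-0.7378, -0.2306, -0.2075, -0.5995).
q_1·v_3 = (-0.3333)·4 + (-0.6667)·3 + 0.0000·2 + 0.6667·0 = -3.3333; q_2·v_3 = (-0.7378)·4 + (-0.2306)·3 + (-0.2075)·2 + (-0.5995)·0 = -4.0581.
u_3 = v_3 + 3.3333·q_1 + 4.0581·q_2 = (-0.1053, -0.1579, 1.1579, -0.2105).
‖u_3‖ = 1.1921, so q_3 = (-0.0883, -0.1325, 0.9713, -0.1766).

q_3 = (-0.0883, -0.1325, 0.9713, -0.1766)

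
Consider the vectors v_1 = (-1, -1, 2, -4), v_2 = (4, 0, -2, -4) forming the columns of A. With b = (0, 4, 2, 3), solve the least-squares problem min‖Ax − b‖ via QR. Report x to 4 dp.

x = (-0.4176, -0.3516)

v_1 = (-1, -1, 2, -4); ‖v_1‖ = 4.6904, so e_1 = (-0.2132, -0.2132, 0.4264, -0.8528).
e_1·v_2 = (-0.2132)·4 + (-0.2132)·0 + 0.4264·(-2) + (-0.8528)·(-4) = 1.7056.
u_2 = v_2 − 1.7056·e_1 = (4.3636, 0.3636, -2.7273, -2.5455).
‖u_2‖ = 5.7525, so e_2 = (0.7586, 0.0632, -0.4741, -0.4425).
Qᵀb = (-2.5584, -2.0228).
Back-substitute: x_2 = -2.0228/5.7525 = -0.3516.
x_1 = (-2.5584 − 1.7056·(-0.3516))/4.6904 = -0.4176.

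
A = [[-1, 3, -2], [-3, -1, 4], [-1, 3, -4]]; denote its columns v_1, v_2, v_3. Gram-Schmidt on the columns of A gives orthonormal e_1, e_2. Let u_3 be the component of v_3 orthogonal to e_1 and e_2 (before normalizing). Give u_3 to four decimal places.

u_3 = (1.0000, 0.0000, -1.0000)

v_1 = (-1, -3, -1); ‖v_1‖ = 3.3166, so e_1 = (-0.3015, -0.9045, -0.3015).
e_1·v_2 = (-0.3015)·3 + (-0.9045)·(-1) + (-0.3015)·3 = -0.9045.
u_2 = v_2 + 0.9045·e_1 = (2.7273, -1.8182, 2.7273).
‖u_2‖ = 4.2640, so e_2 = (0.6396, -0.4264, 0.6396).
e_1·v_3 = (-0.3015)·(-2) + (-0.9045)·4 + (-0.3015)·(-4) = -1.8091; e_2·v_3 = 0.6396·(-2) + (-0.4264)·4 + 0.6396·(-4) = -5.5432.
u_3 = v_3 + 1.8091·e_1 + 5.5432·e_2 = (1.0000, 0.0000, -1.0000).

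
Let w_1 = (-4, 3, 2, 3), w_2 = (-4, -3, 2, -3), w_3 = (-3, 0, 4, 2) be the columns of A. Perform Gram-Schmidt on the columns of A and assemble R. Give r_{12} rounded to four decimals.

r_{12} = 0.3244

w_1 = (-4, 3, 2, 3); ‖w_1‖ = 6.1644, so q_1 = (-0.6489, 0.4867, 0.3244, 0.4867).
r_{12} = q_1·w_2 = 0.3244.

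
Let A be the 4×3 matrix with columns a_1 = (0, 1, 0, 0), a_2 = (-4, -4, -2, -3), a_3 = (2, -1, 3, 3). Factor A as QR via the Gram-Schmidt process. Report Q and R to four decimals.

a_1 = (0, 1, 0, 0); ‖a_1‖ = 1.0000, so q_1 = (0.0000, 1.0000, 0.0000, 0.0000).
q_1·a_2 = 0.0000·(-4) + 1.0000·(-4) + 0.0000·(-2) + 0.0000·(-3) = -4.0000.
u_2 = a_2 + 4.0000·q_1 = (-4.0000, 0.0000, -2.0000, -3.0000).
‖u_2‖ = 5.3852, so q_2 = (-0.7428, 0.0000, -0.3714, -0.5571).
q_1·a_3 = 0.0000·2 + 1.0000·(-1) + 0.0000·3 + 0.0000·3 = -1.0000; q_2·a_3 = (-0.7428)·2 + 0.0000·(-1) + (-0.3714)·3 + (-0.5571)·3 = -4.2710.
u_3 = a_3 + 1.0000·q_1 + 4.2710·q_2 = (-1.1724, 0.0000, 1.4138, 0.6207).
‖u_3‖ = 1.9387, so q_3 = (-0.6047, 0.0000, 0.7292, 0.3202).

Q = [[0.0000, -0.7428, -0.6047], [1.0000, 0.0000, 0.0000], [0.0000, -0.3714, 0.7292], [0.0000, -0.5571, 0.3202]], R = [[1.0000, -4.0000, -1.0000], [0.0000, 5.3852, -4.2710], [0.0000, 0.0000, 1.9387]]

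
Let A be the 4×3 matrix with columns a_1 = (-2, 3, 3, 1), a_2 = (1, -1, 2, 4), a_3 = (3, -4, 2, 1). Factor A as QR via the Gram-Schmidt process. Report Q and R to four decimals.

a_1 = (-2, 3, 3, 1); ‖a_1‖ = 4.7958, so e_1 = (-0.4170, 0.6255, 0.6255, 0.2085).
e_1·a_2 = (-0.4170)·1 + 0.6255·(-1) + 0.6255·2 + 0.2085·4 = 1.0426.
u_2 = a_2 − 1.0426·e_1 = (1.4348, -1.6522, 1.3478, 3.7826).
‖u_2‖ = 4.5731, so e_2 = (0.3137, -0.3613, 0.2947, 0.8271).
e_1·a_3 = (-0.4170)·3 + 0.6255·(-4) + 0.6255·2 + 0.2085·1 = -2.2937; e_2·a_3 = 0.3137·3 + (-0.3613)·(-4) + 0.2947·2 + 0.8271·1 = 3.8030.
u_3 = a_3 + 2.2937·e_1 − 3.8030·e_2 = (0.8503, -1.1913, 2.3139, -1.6674).
‖u_3‖ = 3.2057, so e_3 = (0.2653, -0.3716, 0.7218, -0.5201).

Q = [[-0.4170, 0.3137, 0.2653], [0.6255, -0.3613, -0.3716], [0.6255, 0.2947, 0.7218], [0.2085, 0.8271, -0.5201]], R = [[4.7958, 1.0426, -2.2937], [0.0000, 4.5731, 3.8030], [0.0000, 0.0000, 3.2057]]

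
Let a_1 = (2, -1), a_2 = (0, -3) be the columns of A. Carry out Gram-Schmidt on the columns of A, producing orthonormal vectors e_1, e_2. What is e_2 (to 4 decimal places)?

a_1 = (2, -1); ‖a_1‖ = 2.2361, so e_1 = (0.8944, -0.4472).
e_1·a_2 = 0.8944·0 + (-0.4472)·(-3) = 1.3416.
u_2 = a_2 − 1.3416·e_1 = (-1.2000, -2.4000).
‖u_2‖ = 2.6833, so e_2 = (-0.4472, -0.8944).

e_2 = (-0.4472, -0.8944)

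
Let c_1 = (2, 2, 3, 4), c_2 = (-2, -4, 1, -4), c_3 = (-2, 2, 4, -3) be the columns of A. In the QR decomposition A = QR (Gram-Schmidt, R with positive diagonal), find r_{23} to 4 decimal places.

r_{23} = 2.8237

q_1 = c_1/‖c_1‖ = (2, 2, 3, 4)/5.7446 = (0.3482, 0.3482, 0.5222, 0.6963).
r_{12} = q_1·c_2 = -4.3519.
u_2 = c_2 + 4.3519·q_1 = (-0.4848, -2.4848, 3.2727, -0.9697).
‖u_2‖ = 4.2498, so q_2 = (-0.1141, -0.5847, 0.7701, -0.2282).
r_{23} = q_2·c_3 = 2.8237.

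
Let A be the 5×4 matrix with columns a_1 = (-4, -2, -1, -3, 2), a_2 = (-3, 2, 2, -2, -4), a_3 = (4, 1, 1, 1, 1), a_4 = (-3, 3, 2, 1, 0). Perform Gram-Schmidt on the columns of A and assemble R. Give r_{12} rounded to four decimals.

a_1 = (-4, -2, -1, -3, 2); ‖a_1‖ = 5.8310, so q_1 = (-0.6860, -0.3430, -0.1715, -0.5145, 0.3430).
r_{12} = q_1·a_2 = 0.6860.

r_{12} = 0.6860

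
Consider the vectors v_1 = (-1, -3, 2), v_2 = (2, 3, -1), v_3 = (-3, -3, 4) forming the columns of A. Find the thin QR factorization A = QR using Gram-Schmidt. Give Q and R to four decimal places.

Q = [[-0.2673, 0.7715, -0.5774], [-0.8018, 0.1543, 0.5774], [0.5345, 0.6172, 0.5774]], R = [[3.7417, -3.4744, 5.3452], [0.0000, 1.3887, -0.3086], [0.0000, 0.0000, 2.3094]]

v_1 = (-1, -3, 2); ‖v_1‖ = 3.7417, so e_1 = (-0.2673, -0.8018, 0.5345).
e_1·v_2 = (-0.2673)·2 + (-0.8018)·3 + 0.5345·(-1) = -3.4744.
u_2 = v_2 + 3.4744·e_1 = (1.0714, 0.2143, 0.8571).
‖u_2‖ = 1.3887, so e_2 = (0.7715, 0.1543, 0.6172).
e_1·v_3 = (-0.2673)·(-3) + (-0.8018)·(-3) + 0.5345·4 = 5.3452; e_2·v_3 = 0.7715·(-3) + 0.1543·(-3) + 0.6172·4 = -0.3086.
u_3 = v_3 − 5.3452·e_1 + 0.3086·e_2 = (-1.3333, 1.3333, 1.3333).
‖u_3‖ = 2.3094, so e_3 = (-0.5774, 0.5774, 0.5774).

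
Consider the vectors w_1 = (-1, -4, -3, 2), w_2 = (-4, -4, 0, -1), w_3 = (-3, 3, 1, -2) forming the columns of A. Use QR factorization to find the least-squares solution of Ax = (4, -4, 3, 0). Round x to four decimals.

x = (-1.7111, 1.0665, -2.1961)

w_1 = (-1, -4, -3, 2); ‖w_1‖ = 5.4772, so e_1 = (-0.1826, -0.7303, -0.5477, 0.3651).
e_1·w_2 = (-0.1826)·(-4) + (-0.7303)·(-4) + (-0.5477)·0 + 0.3651·(-1) = 3.2863.
u_2 = w_2 − 3.2863·e_1 = (-3.4000, -1.6000, 1.8000, -2.2000).
‖u_2‖ = 4.7117, so e_2 = (-0.7216, -0.3396, 0.3820, -0.4669).
e_1·w_3 = (-0.1826)·(-3) + (-0.7303)·3 + (-0.5477)·1 + 0.3651·(-2) = -2.9212; e_2·w_3 = (-0.7216)·(-3) + (-0.3396)·3 + 0.3820·1 + (-0.4669)·(-2) = 2.4620.
u_3 = w_3 + 2.9212·e_1 − 2.4620·e_2 = (-1.7568, 1.7027, -1.5405, 0.2162).
‖u_3‖ = 2.8992, so e_3 = (-0.6059, 0.5873, -0.5314, 0.0746).
Qᵀb = (0.5477, -0.3820, -6.3671).
Back-substitute: x_3 = -6.3671/2.8992 = -2.1961.
x_2 = (-0.3820 − 2.4620·(-2.1961))/4.7117 = 1.0665.
x_1 = (0.5477 − 3.2863·1.0665 + 2.9212·(-2.1961))/5.4772 = -1.7111.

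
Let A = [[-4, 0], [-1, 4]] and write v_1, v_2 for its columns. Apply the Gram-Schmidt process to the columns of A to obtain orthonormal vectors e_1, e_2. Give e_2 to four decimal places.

e_2 = (-0.2425, 0.9701)

v_1 = (-4, -1); ‖v_1‖ = 4.1231, so e_1 = (-0.9701, -0.2425).
e_1·v_2 = (-0.9701)·0 + (-0.2425)·4 = -0.9701.
u_2 = v_2 + 0.9701·e_1 = (-0.9412, 3.7647).
‖u_2‖ = 3.8806, so e_2 = (-0.2425, 0.9701).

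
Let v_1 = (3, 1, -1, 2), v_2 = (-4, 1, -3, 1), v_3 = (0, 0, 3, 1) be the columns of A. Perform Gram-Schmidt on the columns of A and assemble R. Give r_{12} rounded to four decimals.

r_{12} = -1.5492

v_1 = (3, 1, -1, 2); ‖v_1‖ = 3.8730, so q_1 = (0.7746, 0.2582, -0.2582, 0.5164).
r_{12} = q_1·v_2 = -1.5492.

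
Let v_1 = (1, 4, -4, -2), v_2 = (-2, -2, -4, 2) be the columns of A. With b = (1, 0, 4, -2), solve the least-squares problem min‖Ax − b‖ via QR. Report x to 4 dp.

x = (-0.2558, -0.7674)

q_1 = v_1/‖v_1‖ = (1, 4, -4, -2)/6.0828 = (0.1644, 0.6576, -0.6576, -0.3288).
r_{12} = q_1·v_2 = 0.3288.
u_2 = v_2 − 0.3288·q_1 = (-2.0541, -2.2162, -3.7838, 2.1081).
‖u_2‖ = 5.2813, so q_2 = (-0.3889, -0.4196, -0.7165, 0.3992).
Qᵀb = (-1.8084, -4.0531).
Back-substitute: x_2 = -4.0531/5.2813 = -0.7674.
x_1 = (-1.8084 − 0.3288·(-0.7674))/6.0828 = -0.2558.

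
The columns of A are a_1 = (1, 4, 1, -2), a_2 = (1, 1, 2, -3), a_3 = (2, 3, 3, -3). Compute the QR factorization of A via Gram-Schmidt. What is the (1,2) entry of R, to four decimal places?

r_{12} = 2.7716

a_1 = (1, 4, 1, -2); ‖a_1‖ = 4.6904, so e_1 = (0.2132, 0.8528, 0.2132, -0.4264).
r_{12} = e_1·a_2 = 2.7716.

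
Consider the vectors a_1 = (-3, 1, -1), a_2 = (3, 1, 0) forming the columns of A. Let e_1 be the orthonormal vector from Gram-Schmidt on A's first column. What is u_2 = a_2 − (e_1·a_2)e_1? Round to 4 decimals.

u_2 = (0.8182, 1.7273, -0.7273)

e_1 = a_1/‖a_1‖ = (-3, 1, -1)/3.3166 = (-0.9045, 0.3015, -0.3015).
r_{12} = e_1·a_2 = -2.4121.
u_2 = a_2 + 2.4121·e_1 = (0.8182, 1.7273, -0.7273).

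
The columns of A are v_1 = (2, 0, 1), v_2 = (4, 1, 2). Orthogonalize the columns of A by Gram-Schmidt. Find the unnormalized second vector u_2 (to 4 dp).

e_1 = v_1/‖v_1‖ = (2, 0, 1)/2.2361 = (0.8944, 0.0000, 0.4472).
r_{12} = e_1·v_2 = 4.4721.
u_2 = v_2 − 4.4721·e_1 = (0.0000, 1.0000, 0.0000).

u_2 = (0.0000, 1.0000, 0.0000)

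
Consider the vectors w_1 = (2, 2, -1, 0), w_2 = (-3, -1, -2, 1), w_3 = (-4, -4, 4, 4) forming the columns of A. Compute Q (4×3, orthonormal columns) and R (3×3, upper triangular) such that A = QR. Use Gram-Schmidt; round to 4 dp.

e_1 = w_1/‖w_1‖ = (2, 2, -1, 0)/3.0000 = (0.6667, 0.6667, -0.3333, 0.0000).
r_{12} = e_1·w_2 = -2.0000.
u_2 = w_2 + 2.0000·e_1 = (-1.6667, 0.3333, -2.6667, 1.0000).
‖u_2‖ = 3.3166, so e_2 = (-0.5025, 0.1005, -0.8040, 0.3015).
r_{13} = e_1·w_3 = -6.6667; r_{23} = e_2·w_3 = -0.4020.
u_3 = w_3 + 6.6667·e_1 + 0.4020·e_2 = (0.2424, 0.4848, 1.4545, 4.1212).
‖u_3‖ = 4.4039, so e_3 = (0.0550, 0.1101, 0.3303, 0.9358).

Q = [[0.6667, -0.5025, 0.0550], [0.6667, 0.1005, 0.1101], [-0.3333, -0.8040, 0.3303], [0.0000, 0.3015, 0.9358]], R = [[3.0000, -2.0000, -6.6667], [0.0000, 3.3166, -0.4020], [0.0000, 0.0000, 4.4039]]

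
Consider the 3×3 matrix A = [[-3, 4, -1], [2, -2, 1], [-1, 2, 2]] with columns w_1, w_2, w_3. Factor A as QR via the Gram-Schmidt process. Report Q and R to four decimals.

w_1 = (-3, 2, -1); ‖w_1‖ = 3.7417, so q_1 = (-0.8018, 0.5345, -0.2673).
q_1·w_2 = (-0.8018)·4 + 0.5345·(-2) + (-0.2673)·2 = -4.8107.
u_2 = w_2 + 4.8107·q_1 = (0.1429, 0.5714, 0.7143).
‖u_2‖ = 0.9258, so q_2 = (0.1543, 0.6172, 0.7715).
q_1·w_3 = (-0.8018)·(-1) + 0.5345·1 + (-0.2673)·2 = 0.8018; q_2·w_3 = 0.1543·(-1) + 0.6172·1 + 0.7715·2 = 2.0059.
u_3 = w_3 − 0.8018·q_1 − 2.0059·q_2 = (-0.6667, -0.6667, 0.6667).
‖u_3‖ = 1.1547, so q_3 = (-0.5774, -0.5774, 0.5774).

Q = [[-0.8018, 0.1543, -0.5774], [0.5345, 0.6172, -0.5774], [-0.2673, 0.7715, 0.5774]], R = [[3.7417, -4.8107, 0.8018], [0.0000, 0.9258, 2.0059], [0.0000, 0.0000, 1.1547]]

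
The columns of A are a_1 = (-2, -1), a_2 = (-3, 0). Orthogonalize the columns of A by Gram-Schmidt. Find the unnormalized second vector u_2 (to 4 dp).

e_1 = a_1/‖a_1‖ = (-2, -1)/2.2361 = (-0.8944, -0.4472).
r_{12} = e_1·a_2 = 2.6833.
u_2 = a_2 − 2.6833·e_1 = (-0.6000, 1.2000).

u_2 = (-0.6000, 1.2000)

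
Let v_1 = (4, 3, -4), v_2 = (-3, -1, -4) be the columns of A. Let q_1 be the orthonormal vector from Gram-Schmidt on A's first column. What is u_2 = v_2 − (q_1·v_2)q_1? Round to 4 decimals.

u_2 = (-3.0976, -1.0732, -3.9024)

v_1 = (4, 3, -4); ‖v_1‖ = 6.4031, so q_1 = (0.6247, 0.4685, -0.6247).
q_1·v_2 = 0.6247·(-3) + 0.4685·(-1) + (-0.6247)·(-4) = 0.1562.
u_2 = v_2 − 0.1562·q_1 = (-3.0976, -1.0732, -3.9024).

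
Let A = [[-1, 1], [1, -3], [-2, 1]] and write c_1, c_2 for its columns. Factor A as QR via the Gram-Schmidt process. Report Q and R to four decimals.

Q = [[-0.4082, 0.0000], [0.4082, -0.8944], [-0.8165, -0.4472]], R = [[2.4495, -2.4495], [0.0000, 2.2361]]

e_1 = c_1/‖c_1‖ = (-1, 1, -2)/2.4495 = (-0.4082, 0.4082, -0.8165).
r_{12} = e_1·c_2 = -2.4495.
u_2 = c_2 + 2.4495·e_1 = (0.0000, -2.0000, -1.0000).
‖u_2‖ = 2.2361, so e_2 = (0.0000, -0.8944, -0.4472).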